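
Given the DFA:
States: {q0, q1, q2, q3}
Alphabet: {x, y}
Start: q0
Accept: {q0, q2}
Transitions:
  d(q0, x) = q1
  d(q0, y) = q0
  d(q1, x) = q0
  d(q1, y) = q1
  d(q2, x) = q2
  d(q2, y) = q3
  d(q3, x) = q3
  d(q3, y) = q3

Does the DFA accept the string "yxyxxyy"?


Trace: q0 -> q0 -> q1 -> q1 -> q0 -> q1 -> q1 -> q1
Final state: q1
Accept states: {q0, q2}

No, rejected (final state q1 is not an accept state)


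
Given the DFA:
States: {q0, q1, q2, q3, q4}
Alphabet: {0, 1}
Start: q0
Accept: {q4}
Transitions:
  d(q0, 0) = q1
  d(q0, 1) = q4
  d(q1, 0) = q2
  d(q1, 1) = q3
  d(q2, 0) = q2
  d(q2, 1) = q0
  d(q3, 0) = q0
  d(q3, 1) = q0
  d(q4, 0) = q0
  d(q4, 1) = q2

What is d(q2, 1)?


Looking up transition d(q2, 1)

q0


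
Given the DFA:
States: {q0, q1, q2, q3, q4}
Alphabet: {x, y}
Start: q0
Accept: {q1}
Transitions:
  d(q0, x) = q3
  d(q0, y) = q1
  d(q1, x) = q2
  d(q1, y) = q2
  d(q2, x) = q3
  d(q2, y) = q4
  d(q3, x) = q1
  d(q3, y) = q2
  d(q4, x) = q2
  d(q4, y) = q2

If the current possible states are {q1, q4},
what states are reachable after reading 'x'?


Apply transition on 'x' from each current state:
  d(q1, x) = q2
  d(q4, x) = q2

{q2}


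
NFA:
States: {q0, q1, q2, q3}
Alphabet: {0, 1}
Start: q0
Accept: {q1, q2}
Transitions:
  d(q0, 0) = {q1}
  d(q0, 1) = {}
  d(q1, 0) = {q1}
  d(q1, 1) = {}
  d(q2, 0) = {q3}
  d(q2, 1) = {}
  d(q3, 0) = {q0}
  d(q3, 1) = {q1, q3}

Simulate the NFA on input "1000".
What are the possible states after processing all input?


Start: {q0}
  --1--> {}
  --0--> {}
  --0--> {}
  --0--> {}

{} (empty set, no valid transitions)


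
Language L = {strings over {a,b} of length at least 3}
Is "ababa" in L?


length = 5

Yes, "ababa" is in L


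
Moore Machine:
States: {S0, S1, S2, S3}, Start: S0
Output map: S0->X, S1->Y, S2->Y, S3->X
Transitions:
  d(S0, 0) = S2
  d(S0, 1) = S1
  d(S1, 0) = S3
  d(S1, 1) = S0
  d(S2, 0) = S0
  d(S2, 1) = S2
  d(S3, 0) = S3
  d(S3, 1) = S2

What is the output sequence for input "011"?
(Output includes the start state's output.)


Start: S0 (output X)
  --0--> S2 (output Y)
  --1--> S2 (output Y)
  --1--> S2 (output Y)

"XYYY"


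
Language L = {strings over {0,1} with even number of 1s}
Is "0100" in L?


count('1') = 1; 1 mod 2 = 1

No, "0100" is not in L


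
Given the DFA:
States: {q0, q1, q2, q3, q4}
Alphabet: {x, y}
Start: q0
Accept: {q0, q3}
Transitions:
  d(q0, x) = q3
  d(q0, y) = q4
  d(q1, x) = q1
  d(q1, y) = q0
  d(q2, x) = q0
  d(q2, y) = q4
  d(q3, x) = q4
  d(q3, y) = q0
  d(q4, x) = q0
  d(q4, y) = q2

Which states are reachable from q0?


BFS from q0:
  layer 0: {q0}
  layer 1: {q3, q4}
  layer 2: {q2}

{q0, q2, q3, q4}


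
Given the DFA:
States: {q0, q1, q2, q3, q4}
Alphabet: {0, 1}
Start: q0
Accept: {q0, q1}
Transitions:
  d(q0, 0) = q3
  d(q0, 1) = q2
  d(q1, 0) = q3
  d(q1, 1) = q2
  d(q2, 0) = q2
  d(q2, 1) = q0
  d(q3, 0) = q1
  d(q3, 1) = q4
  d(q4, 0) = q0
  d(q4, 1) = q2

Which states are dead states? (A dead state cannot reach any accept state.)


Forward reachability from each state:
  q0 -> reaches accept state q0 (live)
  q1 -> reaches accept state q0 (live)
  q2 -> reaches accept state q0 (live)
  q3 -> reaches accept state q0 (live)
  q4 -> reaches accept state q0 (live)

None (all states can reach an accept state)


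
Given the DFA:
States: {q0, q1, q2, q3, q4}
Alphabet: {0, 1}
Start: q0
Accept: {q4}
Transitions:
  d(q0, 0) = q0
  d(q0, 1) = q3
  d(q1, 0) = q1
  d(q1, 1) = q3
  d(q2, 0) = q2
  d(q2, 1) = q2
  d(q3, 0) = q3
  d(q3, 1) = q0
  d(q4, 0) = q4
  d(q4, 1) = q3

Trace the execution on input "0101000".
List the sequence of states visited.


Input: 0101000
d(q0, 0) = q0
d(q0, 1) = q3
d(q3, 0) = q3
d(q3, 1) = q0
d(q0, 0) = q0
d(q0, 0) = q0
d(q0, 0) = q0


q0 -> q0 -> q3 -> q3 -> q0 -> q0 -> q0 -> q0


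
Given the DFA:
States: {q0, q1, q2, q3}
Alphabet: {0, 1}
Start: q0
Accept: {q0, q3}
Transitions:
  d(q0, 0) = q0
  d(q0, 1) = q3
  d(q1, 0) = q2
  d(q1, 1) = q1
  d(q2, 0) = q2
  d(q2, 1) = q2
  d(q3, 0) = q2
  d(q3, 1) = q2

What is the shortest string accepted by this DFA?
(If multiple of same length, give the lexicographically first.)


BFS by string length (lex-first path to each state shown):
  len 0: q0<-""
Found accept state at length 0.

"" (empty string)


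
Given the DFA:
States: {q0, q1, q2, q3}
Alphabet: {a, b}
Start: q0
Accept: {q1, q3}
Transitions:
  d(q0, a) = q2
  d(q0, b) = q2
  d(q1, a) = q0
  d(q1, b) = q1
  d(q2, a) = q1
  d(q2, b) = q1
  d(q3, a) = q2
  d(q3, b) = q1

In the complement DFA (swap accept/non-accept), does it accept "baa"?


Trace: q0 -> q2 -> q1 -> q0
Final: q0
Original accept: {q1, q3}
Complement: q0 is not in original accept

Yes, complement accepts (original rejects)


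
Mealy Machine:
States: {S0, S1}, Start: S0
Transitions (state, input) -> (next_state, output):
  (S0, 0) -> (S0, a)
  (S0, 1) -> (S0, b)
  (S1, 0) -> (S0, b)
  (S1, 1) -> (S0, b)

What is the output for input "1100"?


Step-by-step:
  (S0, 1) -> (S0, b)
  (S0, 1) -> (S0, b)
  (S0, 0) -> (S0, a)
  (S0, 0) -> (S0, a)

"bbaa"


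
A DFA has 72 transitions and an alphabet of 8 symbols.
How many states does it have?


Each state has exactly one transition per symbol.
states = transitions / |alphabet| = 72 / 8 = 9

9


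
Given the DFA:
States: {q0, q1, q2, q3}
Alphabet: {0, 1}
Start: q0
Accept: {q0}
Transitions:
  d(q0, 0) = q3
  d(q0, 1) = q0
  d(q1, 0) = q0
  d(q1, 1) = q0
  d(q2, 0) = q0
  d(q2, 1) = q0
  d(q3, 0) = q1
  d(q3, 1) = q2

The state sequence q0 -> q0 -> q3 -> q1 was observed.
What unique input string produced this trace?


Trace back each transition to find the symbol:
  q0 --[1]--> q0
  q0 --[0]--> q3
  q3 --[0]--> q1

"100"


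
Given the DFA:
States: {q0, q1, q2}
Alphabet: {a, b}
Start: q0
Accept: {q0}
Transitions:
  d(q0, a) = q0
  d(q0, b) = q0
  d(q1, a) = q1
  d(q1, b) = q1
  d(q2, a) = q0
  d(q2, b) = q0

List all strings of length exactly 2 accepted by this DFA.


All strings of length 2: 4 total
Accepted: 4

"aa", "ab", "ba", "bb"


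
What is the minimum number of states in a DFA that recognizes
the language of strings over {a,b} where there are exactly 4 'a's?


States: count = 0, 1, ..., 4 (that's 5 states), plus a dead state for count > 4.
Total: 5 + 1 = 6. Accept = count-4 state.

6


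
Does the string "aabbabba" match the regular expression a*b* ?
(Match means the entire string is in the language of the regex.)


|string| = 8; first = 'a'; last = 'a'

No, "aabbabba" does not match a*b*


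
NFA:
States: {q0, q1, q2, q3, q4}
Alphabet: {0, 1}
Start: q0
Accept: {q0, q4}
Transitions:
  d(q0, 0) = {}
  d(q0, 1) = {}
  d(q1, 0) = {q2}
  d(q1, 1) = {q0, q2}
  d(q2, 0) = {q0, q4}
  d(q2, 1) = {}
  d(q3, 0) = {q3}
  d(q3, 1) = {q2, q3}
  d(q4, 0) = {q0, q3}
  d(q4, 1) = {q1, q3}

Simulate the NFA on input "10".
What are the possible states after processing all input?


Start: {q0}
  --1--> {}
  --0--> {}

{} (empty set, no valid transitions)


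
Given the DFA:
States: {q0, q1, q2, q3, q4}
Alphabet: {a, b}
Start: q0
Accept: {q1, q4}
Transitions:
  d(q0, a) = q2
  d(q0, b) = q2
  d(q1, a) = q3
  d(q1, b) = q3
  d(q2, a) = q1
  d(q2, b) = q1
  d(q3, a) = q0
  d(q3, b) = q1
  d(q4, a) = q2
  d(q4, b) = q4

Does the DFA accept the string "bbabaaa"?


Trace: q0 -> q2 -> q1 -> q3 -> q1 -> q3 -> q0 -> q2
Final state: q2
Accept states: {q1, q4}

No, rejected (final state q2 is not an accept state)


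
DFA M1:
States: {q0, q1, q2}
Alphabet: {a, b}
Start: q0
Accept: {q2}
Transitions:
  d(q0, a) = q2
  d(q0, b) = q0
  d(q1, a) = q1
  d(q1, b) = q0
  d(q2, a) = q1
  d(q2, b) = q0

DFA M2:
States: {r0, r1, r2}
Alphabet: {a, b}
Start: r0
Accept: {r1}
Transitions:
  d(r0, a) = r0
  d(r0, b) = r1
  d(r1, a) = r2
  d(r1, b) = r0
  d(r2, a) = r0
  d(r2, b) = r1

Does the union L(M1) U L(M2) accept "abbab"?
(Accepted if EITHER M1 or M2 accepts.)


M1: final=q0 accepted=False
M2: final=r1 accepted=True

Yes, union accepts


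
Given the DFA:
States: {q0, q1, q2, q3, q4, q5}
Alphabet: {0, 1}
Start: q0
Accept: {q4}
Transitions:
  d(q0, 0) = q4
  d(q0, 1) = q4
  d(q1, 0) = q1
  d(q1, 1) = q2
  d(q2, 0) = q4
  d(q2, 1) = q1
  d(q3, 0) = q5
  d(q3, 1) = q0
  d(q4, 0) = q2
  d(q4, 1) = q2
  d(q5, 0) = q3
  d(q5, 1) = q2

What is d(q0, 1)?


Looking up transition d(q0, 1)

q4


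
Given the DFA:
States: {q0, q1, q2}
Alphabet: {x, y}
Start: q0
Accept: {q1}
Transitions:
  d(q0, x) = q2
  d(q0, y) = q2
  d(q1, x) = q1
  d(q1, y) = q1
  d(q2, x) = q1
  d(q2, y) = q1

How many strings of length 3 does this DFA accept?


Enumerating all length-3 strings:
  "xxx" -> q1 [accept]
  "xxy" -> q1 [accept]
  "xyx" -> q1 [accept]
  "xyy" -> q1 [accept]
  "yxx" -> q1 [accept]
  "yxy" -> q1 [accept]
  "yyx" -> q1 [accept]
  "yyy" -> q1 [accept]

8 out of 8


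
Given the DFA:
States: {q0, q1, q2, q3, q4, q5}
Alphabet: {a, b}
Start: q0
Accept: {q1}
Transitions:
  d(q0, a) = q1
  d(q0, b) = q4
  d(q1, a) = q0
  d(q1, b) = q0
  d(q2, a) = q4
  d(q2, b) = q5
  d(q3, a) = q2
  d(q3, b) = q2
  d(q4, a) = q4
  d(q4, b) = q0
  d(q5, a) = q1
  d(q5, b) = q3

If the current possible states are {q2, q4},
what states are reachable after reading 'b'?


Apply transition on 'b' from each current state:
  d(q2, b) = q5
  d(q4, b) = q0

{q0, q5}


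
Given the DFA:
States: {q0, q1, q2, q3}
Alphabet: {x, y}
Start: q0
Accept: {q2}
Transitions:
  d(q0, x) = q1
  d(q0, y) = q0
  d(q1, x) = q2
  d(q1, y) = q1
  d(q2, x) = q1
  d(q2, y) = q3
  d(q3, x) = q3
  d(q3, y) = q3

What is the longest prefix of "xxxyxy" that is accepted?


Run the DFA, marking each prefix where the state is accepting:
  "" -> q0 [reject]
  "x" -> q1 [reject]
  "xx" -> q2 [accept]
  "xxx" -> q1 [reject]
  "xxxy" -> q1 [reject]
  "xxxyx" -> q2 [accept]
  "xxxyxy" -> q3 [reject]

"xxxyx"


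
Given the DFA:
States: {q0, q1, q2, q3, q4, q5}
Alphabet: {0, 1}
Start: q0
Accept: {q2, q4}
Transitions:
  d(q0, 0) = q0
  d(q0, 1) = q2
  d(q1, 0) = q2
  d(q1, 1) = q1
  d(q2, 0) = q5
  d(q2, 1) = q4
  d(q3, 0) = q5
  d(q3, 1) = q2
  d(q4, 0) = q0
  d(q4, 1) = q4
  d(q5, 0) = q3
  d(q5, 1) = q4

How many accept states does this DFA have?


Accept states listed: {q2, q4}
Counting: q2(1) q4(2)

2


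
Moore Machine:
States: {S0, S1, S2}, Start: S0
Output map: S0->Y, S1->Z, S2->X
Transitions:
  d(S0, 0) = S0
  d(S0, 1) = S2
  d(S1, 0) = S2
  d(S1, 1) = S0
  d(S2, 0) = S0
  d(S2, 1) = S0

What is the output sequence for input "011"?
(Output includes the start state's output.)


Start: S0 (output Y)
  --0--> S0 (output Y)
  --1--> S2 (output X)
  --1--> S0 (output Y)

"YYXY"


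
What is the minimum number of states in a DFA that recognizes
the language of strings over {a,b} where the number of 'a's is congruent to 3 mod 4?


States track (count of 'a') mod 4.
Need 4 states: one per remainder 0..3; accept = remainder 3.

4


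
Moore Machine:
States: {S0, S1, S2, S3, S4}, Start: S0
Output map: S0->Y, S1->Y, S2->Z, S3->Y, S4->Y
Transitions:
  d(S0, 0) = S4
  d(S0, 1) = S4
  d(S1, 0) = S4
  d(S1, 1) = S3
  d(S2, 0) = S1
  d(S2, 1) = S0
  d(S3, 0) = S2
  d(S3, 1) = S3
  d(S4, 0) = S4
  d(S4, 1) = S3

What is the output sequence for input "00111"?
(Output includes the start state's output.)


Start: S0 (output Y)
  --0--> S4 (output Y)
  --0--> S4 (output Y)
  --1--> S3 (output Y)
  --1--> S3 (output Y)
  --1--> S3 (output Y)

"YYYYYY"


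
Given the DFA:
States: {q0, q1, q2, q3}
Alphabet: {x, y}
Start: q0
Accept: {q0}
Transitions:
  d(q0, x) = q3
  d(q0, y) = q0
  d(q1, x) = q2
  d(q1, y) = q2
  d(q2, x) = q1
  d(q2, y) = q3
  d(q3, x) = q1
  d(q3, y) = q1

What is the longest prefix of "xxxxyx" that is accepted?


Run the DFA, marking each prefix where the state is accepting:
  "" -> q0 [accept]
  "x" -> q3 [reject]
  "xx" -> q1 [reject]
  "xxx" -> q2 [reject]
  "xxxx" -> q1 [reject]
  "xxxxy" -> q2 [reject]
  "xxxxyx" -> q1 [reject]

""


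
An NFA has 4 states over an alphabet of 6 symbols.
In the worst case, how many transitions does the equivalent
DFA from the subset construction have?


Subset construction: one DFA state per subset of NFA states = 2^4 = 16 states.
Each DFA state has 6 outgoing transitions: 16 * 6 = 96

96


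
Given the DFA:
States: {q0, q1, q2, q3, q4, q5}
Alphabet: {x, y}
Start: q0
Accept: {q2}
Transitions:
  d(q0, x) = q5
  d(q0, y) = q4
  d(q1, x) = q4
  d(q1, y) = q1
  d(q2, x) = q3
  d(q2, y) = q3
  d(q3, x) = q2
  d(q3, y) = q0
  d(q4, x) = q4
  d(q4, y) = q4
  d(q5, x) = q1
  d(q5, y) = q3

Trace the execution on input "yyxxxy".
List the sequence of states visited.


Input: yyxxxy
d(q0, y) = q4
d(q4, y) = q4
d(q4, x) = q4
d(q4, x) = q4
d(q4, x) = q4
d(q4, y) = q4


q0 -> q4 -> q4 -> q4 -> q4 -> q4 -> q4


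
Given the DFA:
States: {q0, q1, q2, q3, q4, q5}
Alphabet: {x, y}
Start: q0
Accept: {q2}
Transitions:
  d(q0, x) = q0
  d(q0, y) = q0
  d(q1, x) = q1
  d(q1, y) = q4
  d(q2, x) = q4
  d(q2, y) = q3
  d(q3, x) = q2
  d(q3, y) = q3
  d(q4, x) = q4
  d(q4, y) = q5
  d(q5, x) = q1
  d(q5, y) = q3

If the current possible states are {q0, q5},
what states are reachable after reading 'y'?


Apply transition on 'y' from each current state:
  d(q0, y) = q0
  d(q5, y) = q3

{q0, q3}


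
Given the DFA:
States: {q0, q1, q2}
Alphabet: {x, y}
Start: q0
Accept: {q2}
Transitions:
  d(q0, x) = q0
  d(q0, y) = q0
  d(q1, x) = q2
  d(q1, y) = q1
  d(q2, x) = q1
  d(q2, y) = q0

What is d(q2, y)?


Looking up transition d(q2, y)

q0


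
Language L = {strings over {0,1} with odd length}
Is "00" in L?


length = 2; 2 mod 2 = 0

No, "00" is not in L


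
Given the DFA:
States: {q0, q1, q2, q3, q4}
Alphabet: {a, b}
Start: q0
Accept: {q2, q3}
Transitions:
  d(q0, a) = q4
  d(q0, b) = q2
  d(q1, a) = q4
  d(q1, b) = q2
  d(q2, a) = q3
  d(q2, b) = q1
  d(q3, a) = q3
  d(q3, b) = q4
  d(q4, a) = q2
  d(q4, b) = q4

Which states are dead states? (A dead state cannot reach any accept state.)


Forward reachability from each state:
  q0 -> reaches accept state q2 (live)
  q1 -> reaches accept state q2 (live)
  q2 -> reaches accept state q2 (live)
  q3 -> reaches accept state q2 (live)
  q4 -> reaches accept state q2 (live)

None (all states can reach an accept state)


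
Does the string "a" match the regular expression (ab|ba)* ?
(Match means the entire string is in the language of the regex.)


|string| = 1; first = 'a'; last = 'a'

No, "a" does not match (ab|ba)*


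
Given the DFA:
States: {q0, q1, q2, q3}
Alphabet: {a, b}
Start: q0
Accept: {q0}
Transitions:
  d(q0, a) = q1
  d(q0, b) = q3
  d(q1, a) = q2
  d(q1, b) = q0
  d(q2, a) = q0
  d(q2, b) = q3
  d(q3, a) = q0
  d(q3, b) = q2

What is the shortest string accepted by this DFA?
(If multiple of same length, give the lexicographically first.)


BFS by string length (lex-first path to each state shown):
  len 0: q0<-""
Found accept state at length 0.

"" (empty string)


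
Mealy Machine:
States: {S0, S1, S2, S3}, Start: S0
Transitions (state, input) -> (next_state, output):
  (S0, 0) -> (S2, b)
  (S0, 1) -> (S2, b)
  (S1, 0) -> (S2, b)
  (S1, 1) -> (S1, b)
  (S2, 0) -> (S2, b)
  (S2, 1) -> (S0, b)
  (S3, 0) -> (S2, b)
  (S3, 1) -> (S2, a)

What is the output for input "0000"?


Step-by-step:
  (S0, 0) -> (S2, b)
  (S2, 0) -> (S2, b)
  (S2, 0) -> (S2, b)
  (S2, 0) -> (S2, b)

"bbbb"


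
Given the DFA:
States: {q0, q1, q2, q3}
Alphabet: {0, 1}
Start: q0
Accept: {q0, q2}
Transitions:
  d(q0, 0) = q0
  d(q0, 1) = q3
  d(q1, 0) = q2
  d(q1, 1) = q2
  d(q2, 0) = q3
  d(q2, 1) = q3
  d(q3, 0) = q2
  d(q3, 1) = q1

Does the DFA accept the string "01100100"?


Trace: q0 -> q0 -> q3 -> q1 -> q2 -> q3 -> q1 -> q2 -> q3
Final state: q3
Accept states: {q0, q2}

No, rejected (final state q3 is not an accept state)


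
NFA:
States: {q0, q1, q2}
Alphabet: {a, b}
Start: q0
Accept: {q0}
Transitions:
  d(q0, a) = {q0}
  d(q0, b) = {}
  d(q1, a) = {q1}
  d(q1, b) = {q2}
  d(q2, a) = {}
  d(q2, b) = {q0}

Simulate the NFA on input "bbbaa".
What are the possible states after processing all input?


Start: {q0}
  --b--> {}
  --b--> {}
  --b--> {}
  --a--> {}
  --a--> {}

{} (empty set, no valid transitions)


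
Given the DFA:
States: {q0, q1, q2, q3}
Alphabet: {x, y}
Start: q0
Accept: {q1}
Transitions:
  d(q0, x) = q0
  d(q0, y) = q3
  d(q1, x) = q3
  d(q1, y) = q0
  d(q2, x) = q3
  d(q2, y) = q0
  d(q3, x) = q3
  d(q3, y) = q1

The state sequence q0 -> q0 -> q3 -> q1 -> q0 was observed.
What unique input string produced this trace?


Trace back each transition to find the symbol:
  q0 --[x]--> q0
  q0 --[y]--> q3
  q3 --[y]--> q1
  q1 --[y]--> q0

"xyyy"


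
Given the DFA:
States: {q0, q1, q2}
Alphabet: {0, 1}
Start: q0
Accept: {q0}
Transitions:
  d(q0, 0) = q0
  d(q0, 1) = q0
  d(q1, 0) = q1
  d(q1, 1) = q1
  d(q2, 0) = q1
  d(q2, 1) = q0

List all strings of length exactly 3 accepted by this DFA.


All strings of length 3: 8 total
Accepted: 8

"000", "001", "010", "011", "100", "101", "110", "111"


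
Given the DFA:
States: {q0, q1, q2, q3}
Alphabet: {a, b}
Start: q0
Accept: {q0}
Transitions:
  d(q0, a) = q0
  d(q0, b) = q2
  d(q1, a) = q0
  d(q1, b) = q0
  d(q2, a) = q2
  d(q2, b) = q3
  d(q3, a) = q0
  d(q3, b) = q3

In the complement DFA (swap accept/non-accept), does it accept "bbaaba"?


Trace: q0 -> q2 -> q3 -> q0 -> q0 -> q2 -> q2
Final: q2
Original accept: {q0}
Complement: q2 is not in original accept

Yes, complement accepts (original rejects)


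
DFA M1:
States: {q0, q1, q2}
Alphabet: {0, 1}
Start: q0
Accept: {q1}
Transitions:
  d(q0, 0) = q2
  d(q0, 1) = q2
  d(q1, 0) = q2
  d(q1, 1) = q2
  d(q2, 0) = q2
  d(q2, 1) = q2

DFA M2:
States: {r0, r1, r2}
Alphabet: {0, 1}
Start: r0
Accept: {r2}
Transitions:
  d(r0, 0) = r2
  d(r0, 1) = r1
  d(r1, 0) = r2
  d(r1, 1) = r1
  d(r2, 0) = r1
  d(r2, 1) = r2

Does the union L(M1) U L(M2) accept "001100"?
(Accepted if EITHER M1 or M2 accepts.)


M1: final=q2 accepted=False
M2: final=r1 accepted=False

No, union rejects (neither accepts)


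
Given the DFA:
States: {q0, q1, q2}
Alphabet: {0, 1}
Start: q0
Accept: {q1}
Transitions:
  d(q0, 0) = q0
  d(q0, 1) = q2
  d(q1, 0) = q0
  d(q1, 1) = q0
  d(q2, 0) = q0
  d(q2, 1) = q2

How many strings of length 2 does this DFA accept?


Enumerating all length-2 strings:
  "00" -> q0 [reject]
  "01" -> q2 [reject]
  "10" -> q0 [reject]
  "11" -> q2 [reject]

0 out of 4


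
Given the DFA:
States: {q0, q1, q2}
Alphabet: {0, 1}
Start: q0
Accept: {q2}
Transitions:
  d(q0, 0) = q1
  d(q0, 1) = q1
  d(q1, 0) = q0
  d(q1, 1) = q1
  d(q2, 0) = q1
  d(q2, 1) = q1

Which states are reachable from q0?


BFS from q0:
  layer 0: {q0}
  layer 1: {q1}

{q0, q1}


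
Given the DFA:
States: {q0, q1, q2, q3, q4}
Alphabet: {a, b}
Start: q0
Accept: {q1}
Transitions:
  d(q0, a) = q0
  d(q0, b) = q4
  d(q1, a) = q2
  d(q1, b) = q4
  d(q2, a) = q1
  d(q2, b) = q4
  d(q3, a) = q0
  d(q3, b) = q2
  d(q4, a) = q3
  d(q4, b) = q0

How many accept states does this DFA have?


Accept states listed: {q1}
Counting: q1(1)

1


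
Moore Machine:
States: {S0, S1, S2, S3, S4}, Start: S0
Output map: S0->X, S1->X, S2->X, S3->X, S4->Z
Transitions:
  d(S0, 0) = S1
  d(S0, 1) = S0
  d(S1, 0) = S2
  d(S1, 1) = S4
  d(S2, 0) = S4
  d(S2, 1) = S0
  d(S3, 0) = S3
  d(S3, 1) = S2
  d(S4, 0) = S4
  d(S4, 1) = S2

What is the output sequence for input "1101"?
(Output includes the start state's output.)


Start: S0 (output X)
  --1--> S0 (output X)
  --1--> S0 (output X)
  --0--> S1 (output X)
  --1--> S4 (output Z)

"XXXXZ"


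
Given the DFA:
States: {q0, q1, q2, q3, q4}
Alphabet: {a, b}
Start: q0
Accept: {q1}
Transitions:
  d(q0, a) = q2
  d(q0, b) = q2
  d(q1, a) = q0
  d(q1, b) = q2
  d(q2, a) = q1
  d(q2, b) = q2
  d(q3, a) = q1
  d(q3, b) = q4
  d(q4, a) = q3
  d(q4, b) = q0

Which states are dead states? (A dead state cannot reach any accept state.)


Forward reachability from each state:
  q0 -> reaches accept state q1 (live)
  q1 -> reaches accept state q1 (live)
  q2 -> reaches accept state q1 (live)
  q3 -> reaches accept state q1 (live)
  q4 -> reaches accept state q1 (live)

None (all states can reach an accept state)


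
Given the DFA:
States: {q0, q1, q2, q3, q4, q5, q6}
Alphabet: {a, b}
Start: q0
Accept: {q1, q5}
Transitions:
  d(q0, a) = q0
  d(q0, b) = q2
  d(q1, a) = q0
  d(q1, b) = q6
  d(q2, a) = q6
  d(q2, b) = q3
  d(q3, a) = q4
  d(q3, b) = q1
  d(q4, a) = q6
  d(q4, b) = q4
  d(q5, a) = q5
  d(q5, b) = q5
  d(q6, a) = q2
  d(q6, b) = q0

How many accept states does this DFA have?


Accept states listed: {q1, q5}
Counting: q1(1) q5(2)

2


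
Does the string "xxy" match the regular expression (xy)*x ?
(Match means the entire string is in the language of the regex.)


|string| = 3; first = 'x'; last = 'y'

No, "xxy" does not match (xy)*x


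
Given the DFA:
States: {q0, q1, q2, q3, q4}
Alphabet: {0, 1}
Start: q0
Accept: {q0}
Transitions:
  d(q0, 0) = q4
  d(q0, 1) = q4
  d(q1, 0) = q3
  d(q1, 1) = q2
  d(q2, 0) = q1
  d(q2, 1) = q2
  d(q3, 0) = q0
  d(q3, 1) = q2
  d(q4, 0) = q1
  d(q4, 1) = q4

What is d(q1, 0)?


Looking up transition d(q1, 0)

q3


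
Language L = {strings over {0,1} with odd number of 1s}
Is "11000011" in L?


count('1') = 4; 4 mod 2 = 0

No, "11000011" is not in L


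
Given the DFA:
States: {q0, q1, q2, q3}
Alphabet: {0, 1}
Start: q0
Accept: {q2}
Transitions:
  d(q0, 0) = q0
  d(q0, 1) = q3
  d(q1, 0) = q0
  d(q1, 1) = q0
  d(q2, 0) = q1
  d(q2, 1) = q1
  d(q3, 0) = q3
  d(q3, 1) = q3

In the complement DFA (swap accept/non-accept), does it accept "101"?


Trace: q0 -> q3 -> q3 -> q3
Final: q3
Original accept: {q2}
Complement: q3 is not in original accept

Yes, complement accepts (original rejects)


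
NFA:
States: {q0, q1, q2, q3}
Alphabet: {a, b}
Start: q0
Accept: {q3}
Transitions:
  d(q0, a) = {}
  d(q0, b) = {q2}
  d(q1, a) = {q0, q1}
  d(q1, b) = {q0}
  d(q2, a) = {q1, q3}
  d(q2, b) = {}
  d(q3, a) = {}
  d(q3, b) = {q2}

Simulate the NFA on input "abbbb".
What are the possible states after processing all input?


Start: {q0}
  --a--> {}
  --b--> {}
  --b--> {}
  --b--> {}
  --b--> {}

{} (empty set, no valid transitions)


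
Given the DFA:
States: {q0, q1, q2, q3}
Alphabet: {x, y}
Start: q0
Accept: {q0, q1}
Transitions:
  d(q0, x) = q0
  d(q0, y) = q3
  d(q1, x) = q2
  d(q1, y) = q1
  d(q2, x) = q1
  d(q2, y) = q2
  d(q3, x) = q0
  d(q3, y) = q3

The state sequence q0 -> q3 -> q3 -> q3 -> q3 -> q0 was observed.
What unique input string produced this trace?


Trace back each transition to find the symbol:
  q0 --[y]--> q3
  q3 --[y]--> q3
  q3 --[y]--> q3
  q3 --[y]--> q3
  q3 --[x]--> q0

"yyyyx"


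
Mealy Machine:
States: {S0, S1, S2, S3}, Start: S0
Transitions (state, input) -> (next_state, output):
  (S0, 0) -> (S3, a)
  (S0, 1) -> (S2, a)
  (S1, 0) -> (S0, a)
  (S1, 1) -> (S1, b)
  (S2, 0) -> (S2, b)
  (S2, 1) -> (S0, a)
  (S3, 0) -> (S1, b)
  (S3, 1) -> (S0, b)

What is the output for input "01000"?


Step-by-step:
  (S0, 0) -> (S3, a)
  (S3, 1) -> (S0, b)
  (S0, 0) -> (S3, a)
  (S3, 0) -> (S1, b)
  (S1, 0) -> (S0, a)

"ababa"


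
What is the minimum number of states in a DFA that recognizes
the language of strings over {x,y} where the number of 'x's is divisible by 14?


States track (count of 'x') mod 14.
Need 14 states: one per remainder 0..13; accept = remainder 0.

14


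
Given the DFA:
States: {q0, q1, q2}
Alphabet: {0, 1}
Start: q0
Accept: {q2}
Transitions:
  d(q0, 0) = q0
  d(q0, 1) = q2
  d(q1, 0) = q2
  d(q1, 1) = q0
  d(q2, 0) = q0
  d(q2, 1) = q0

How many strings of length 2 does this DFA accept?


Enumerating all length-2 strings:
  "00" -> q0 [reject]
  "01" -> q2 [accept]
  "10" -> q0 [reject]
  "11" -> q0 [reject]

1 out of 4


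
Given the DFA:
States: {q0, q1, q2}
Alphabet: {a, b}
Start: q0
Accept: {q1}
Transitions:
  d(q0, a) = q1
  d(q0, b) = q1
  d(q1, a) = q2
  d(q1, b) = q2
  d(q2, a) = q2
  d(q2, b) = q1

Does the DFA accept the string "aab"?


Trace: q0 -> q1 -> q2 -> q1
Final state: q1
Accept states: {q1}

Yes, accepted (final state q1 is an accept state)


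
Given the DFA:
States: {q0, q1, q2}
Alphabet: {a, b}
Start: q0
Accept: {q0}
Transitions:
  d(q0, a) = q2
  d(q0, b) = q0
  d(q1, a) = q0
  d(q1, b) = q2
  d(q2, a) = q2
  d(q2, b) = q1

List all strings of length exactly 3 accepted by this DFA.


All strings of length 3: 8 total
Accepted: 2

"aba", "bbb"


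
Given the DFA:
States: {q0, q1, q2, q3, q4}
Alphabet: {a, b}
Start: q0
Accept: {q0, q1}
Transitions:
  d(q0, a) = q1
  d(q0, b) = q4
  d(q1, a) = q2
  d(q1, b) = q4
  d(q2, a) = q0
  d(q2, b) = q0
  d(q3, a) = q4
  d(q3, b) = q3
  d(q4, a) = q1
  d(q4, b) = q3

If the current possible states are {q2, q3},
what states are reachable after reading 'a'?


Apply transition on 'a' from each current state:
  d(q2, a) = q0
  d(q3, a) = q4

{q0, q4}


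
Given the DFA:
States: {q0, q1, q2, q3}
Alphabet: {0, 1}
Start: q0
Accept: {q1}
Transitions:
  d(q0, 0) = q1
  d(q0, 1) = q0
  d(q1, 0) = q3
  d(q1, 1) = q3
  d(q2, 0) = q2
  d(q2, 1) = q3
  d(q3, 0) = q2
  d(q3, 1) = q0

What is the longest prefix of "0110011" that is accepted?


Run the DFA, marking each prefix where the state is accepting:
  "" -> q0 [reject]
  "0" -> q1 [accept]
  "01" -> q3 [reject]
  "011" -> q0 [reject]
  "0110" -> q1 [accept]
  "01100" -> q3 [reject]
  "011001" -> q0 [reject]
  "0110011" -> q0 [reject]

"0110"


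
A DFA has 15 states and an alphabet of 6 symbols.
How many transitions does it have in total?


Each state has exactly one transition per symbol.
15 * 6 = 90

90


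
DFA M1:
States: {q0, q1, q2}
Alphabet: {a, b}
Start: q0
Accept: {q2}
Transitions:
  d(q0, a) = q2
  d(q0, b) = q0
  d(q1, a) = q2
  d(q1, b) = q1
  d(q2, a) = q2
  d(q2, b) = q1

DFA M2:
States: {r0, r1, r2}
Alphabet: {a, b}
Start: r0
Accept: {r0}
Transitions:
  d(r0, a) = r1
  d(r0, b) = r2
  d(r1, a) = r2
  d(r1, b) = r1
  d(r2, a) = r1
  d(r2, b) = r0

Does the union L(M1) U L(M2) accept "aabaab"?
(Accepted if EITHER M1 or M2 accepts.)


M1: final=q1 accepted=False
M2: final=r0 accepted=True

Yes, union accepts


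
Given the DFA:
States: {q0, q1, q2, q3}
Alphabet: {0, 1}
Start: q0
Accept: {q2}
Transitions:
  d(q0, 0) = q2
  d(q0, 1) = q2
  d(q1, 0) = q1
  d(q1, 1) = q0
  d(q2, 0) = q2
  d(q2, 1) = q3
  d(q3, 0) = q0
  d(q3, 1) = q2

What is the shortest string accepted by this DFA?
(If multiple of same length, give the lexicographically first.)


BFS by string length (lex-first path to each state shown):
  len 0: q0<-""
  len 1: q2<-"0"
Found accept state at length 1.

"0"


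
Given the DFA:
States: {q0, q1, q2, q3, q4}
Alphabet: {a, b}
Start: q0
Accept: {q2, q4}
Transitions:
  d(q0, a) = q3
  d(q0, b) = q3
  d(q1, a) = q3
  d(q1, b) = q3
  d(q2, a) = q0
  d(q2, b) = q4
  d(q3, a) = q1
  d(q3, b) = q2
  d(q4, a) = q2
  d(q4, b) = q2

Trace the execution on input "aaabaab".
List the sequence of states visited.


Input: aaabaab
d(q0, a) = q3
d(q3, a) = q1
d(q1, a) = q3
d(q3, b) = q2
d(q2, a) = q0
d(q0, a) = q3
d(q3, b) = q2


q0 -> q3 -> q1 -> q3 -> q2 -> q0 -> q3 -> q2


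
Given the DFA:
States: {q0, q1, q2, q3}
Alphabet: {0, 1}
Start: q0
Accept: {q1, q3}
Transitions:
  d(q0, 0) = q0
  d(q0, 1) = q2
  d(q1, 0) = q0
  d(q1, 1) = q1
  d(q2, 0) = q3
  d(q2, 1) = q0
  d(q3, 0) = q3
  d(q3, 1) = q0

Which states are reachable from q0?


BFS from q0:
  layer 0: {q0}
  layer 1: {q2}
  layer 2: {q3}

{q0, q2, q3}


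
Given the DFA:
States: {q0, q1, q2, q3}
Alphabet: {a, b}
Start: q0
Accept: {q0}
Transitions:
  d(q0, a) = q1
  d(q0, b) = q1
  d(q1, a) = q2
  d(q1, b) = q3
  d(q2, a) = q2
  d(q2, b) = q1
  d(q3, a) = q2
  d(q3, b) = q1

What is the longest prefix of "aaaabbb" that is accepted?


Run the DFA, marking each prefix where the state is accepting:
  "" -> q0 [accept]
  "a" -> q1 [reject]
  "aa" -> q2 [reject]
  "aaa" -> q2 [reject]
  "aaaa" -> q2 [reject]
  "aaaab" -> q1 [reject]
  "aaaabb" -> q3 [reject]
  "aaaabbb" -> q1 [reject]

""


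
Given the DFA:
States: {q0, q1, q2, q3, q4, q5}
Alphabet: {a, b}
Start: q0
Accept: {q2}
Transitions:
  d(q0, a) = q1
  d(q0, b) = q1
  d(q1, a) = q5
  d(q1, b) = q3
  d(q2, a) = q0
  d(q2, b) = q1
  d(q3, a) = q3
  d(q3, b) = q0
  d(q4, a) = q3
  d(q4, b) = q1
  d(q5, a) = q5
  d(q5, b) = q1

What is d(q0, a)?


Looking up transition d(q0, a)

q1


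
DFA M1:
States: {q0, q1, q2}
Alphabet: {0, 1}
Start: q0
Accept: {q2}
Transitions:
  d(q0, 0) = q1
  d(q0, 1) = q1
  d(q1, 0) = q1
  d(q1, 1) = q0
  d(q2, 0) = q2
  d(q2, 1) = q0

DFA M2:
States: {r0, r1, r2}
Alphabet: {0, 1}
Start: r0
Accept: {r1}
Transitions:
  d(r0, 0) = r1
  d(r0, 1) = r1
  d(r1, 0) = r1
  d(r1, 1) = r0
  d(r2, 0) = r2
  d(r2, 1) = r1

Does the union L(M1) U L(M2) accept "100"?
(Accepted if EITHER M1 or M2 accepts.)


M1: final=q1 accepted=False
M2: final=r1 accepted=True

Yes, union accepts


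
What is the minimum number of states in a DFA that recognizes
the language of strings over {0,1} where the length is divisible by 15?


States track (length) mod 15.
Need 15 states: one per remainder 0..14; accept = remainder 0.

15


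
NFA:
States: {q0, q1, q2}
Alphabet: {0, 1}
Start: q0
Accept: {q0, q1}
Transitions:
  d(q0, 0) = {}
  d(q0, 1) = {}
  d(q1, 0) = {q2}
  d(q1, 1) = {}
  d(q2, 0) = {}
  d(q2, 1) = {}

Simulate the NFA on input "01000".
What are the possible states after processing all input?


Start: {q0}
  --0--> {}
  --1--> {}
  --0--> {}
  --0--> {}
  --0--> {}

{} (empty set, no valid transitions)


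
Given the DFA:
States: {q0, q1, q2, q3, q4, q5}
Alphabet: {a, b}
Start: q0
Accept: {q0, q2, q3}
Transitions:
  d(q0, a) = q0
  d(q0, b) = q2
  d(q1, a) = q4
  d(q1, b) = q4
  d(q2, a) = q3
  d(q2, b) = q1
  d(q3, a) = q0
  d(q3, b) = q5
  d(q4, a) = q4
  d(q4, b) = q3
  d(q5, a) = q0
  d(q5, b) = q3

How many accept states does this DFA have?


Accept states listed: {q0, q2, q3}
Counting: q0(1) q2(2) q3(3)

3


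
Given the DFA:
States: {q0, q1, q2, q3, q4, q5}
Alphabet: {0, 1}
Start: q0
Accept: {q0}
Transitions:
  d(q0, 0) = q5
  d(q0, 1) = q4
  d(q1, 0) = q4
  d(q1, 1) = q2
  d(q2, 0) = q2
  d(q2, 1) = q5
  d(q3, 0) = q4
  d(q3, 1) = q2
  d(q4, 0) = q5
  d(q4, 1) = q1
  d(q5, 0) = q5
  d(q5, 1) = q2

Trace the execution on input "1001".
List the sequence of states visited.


Input: 1001
d(q0, 1) = q4
d(q4, 0) = q5
d(q5, 0) = q5
d(q5, 1) = q2


q0 -> q4 -> q5 -> q5 -> q2


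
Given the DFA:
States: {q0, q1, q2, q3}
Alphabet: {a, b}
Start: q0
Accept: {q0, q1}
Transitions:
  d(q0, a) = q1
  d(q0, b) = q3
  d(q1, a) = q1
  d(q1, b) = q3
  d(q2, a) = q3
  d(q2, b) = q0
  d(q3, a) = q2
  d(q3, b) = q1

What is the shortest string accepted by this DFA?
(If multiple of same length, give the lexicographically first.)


BFS by string length (lex-first path to each state shown):
  len 0: q0<-""
Found accept state at length 0.

"" (empty string)


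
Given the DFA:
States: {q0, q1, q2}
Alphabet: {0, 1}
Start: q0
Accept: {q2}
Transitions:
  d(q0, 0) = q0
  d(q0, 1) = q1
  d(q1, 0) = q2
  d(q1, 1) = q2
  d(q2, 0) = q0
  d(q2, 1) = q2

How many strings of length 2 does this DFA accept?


Enumerating all length-2 strings:
  "00" -> q0 [reject]
  "01" -> q1 [reject]
  "10" -> q2 [accept]
  "11" -> q2 [accept]

2 out of 4


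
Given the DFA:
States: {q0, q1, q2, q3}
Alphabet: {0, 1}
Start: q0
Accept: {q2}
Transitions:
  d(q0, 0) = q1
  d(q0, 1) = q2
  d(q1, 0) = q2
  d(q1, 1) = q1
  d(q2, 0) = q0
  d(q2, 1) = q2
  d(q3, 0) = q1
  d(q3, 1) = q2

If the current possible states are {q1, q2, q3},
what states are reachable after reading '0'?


Apply transition on '0' from each current state:
  d(q1, 0) = q2
  d(q2, 0) = q0
  d(q3, 0) = q1

{q0, q1, q2}


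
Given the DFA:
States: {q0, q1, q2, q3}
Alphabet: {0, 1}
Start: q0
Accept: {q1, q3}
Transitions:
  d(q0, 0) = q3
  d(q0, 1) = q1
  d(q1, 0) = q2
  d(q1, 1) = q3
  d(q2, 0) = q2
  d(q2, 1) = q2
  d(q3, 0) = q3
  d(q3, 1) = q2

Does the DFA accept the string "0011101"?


Trace: q0 -> q3 -> q3 -> q2 -> q2 -> q2 -> q2 -> q2
Final state: q2
Accept states: {q1, q3}

No, rejected (final state q2 is not an accept state)


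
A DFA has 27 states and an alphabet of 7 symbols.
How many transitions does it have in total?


Each state has exactly one transition per symbol.
27 * 7 = 189

189


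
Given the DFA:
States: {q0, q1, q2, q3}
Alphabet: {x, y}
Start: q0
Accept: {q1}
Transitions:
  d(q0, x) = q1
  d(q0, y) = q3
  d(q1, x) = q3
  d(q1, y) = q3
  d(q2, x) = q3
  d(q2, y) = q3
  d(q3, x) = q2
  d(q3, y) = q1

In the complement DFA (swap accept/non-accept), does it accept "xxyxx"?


Trace: q0 -> q1 -> q3 -> q1 -> q3 -> q2
Final: q2
Original accept: {q1}
Complement: q2 is not in original accept

Yes, complement accepts (original rejects)


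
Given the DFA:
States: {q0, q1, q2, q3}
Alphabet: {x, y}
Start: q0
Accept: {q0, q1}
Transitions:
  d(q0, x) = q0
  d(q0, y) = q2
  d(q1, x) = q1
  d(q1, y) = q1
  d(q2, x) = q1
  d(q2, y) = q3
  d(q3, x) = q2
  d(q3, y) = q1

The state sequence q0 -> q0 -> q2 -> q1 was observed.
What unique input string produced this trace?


Trace back each transition to find the symbol:
  q0 --[x]--> q0
  q0 --[y]--> q2
  q2 --[x]--> q1

"xyx"


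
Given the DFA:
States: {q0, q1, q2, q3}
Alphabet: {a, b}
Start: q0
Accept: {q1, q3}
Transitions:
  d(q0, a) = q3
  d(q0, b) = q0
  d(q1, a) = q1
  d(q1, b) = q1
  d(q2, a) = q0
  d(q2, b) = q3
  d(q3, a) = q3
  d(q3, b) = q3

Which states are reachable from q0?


BFS from q0:
  layer 0: {q0}
  layer 1: {q3}

{q0, q3}


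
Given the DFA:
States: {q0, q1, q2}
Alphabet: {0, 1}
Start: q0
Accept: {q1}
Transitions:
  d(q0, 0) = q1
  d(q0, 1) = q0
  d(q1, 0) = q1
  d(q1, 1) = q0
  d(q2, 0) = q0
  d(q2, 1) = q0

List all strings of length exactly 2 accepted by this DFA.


All strings of length 2: 4 total
Accepted: 2

"00", "10"


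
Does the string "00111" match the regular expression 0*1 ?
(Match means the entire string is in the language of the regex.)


|string| = 5; first = '0'; last = '1'

No, "00111" does not match 0*1


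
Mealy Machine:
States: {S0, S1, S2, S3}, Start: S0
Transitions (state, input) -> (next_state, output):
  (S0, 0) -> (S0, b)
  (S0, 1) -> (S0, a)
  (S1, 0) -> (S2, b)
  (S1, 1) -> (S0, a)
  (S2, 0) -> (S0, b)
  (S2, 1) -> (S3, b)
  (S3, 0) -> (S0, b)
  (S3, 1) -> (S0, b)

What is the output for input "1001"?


Step-by-step:
  (S0, 1) -> (S0, a)
  (S0, 0) -> (S0, b)
  (S0, 0) -> (S0, b)
  (S0, 1) -> (S0, a)

"abba"


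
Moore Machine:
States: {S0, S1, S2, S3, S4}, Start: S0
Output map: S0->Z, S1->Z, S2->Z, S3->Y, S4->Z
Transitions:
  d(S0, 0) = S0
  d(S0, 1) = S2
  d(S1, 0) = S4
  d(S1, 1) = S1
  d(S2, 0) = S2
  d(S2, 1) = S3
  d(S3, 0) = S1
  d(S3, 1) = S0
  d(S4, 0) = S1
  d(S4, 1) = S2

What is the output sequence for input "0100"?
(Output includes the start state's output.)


Start: S0 (output Z)
  --0--> S0 (output Z)
  --1--> S2 (output Z)
  --0--> S2 (output Z)
  --0--> S2 (output Z)

"ZZZZZ"


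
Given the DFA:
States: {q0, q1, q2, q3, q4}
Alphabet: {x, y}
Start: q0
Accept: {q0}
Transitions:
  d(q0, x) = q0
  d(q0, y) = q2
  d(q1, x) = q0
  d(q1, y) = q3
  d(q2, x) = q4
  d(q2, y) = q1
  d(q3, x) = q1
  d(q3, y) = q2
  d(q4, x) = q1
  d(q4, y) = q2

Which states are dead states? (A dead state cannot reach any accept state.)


Forward reachability from each state:
  q0 -> reaches accept state q0 (live)
  q1 -> reaches accept state q0 (live)
  q2 -> reaches accept state q0 (live)
  q3 -> reaches accept state q0 (live)
  q4 -> reaches accept state q0 (live)

None (all states can reach an accept state)


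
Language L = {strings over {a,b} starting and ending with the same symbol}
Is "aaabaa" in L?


first = 'a', last = 'a'

Yes, "aaabaa" is in L


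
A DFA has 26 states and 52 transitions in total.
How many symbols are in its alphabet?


Each state has exactly one transition per symbol.
|alphabet| = transitions / states = 52 / 26 = 2

2


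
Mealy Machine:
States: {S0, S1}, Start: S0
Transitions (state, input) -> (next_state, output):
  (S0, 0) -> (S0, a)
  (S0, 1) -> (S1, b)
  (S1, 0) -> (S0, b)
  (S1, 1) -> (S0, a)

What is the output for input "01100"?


Step-by-step:
  (S0, 0) -> (S0, a)
  (S0, 1) -> (S1, b)
  (S1, 1) -> (S0, a)
  (S0, 0) -> (S0, a)
  (S0, 0) -> (S0, a)

"abaaa"


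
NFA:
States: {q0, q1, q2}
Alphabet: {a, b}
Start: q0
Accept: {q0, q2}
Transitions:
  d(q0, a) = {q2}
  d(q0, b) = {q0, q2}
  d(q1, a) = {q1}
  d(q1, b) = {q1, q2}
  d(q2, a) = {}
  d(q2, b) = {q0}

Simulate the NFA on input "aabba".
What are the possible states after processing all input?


Start: {q0}
  --a--> {q2}
  --a--> {}
  --b--> {}
  --b--> {}
  --a--> {}

{} (empty set, no valid transitions)


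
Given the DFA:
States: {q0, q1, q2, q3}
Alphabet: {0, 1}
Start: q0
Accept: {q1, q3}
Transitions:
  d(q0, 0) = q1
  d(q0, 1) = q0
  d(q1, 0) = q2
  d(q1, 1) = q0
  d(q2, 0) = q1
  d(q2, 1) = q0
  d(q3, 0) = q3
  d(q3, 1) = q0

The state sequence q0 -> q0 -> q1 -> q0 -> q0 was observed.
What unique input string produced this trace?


Trace back each transition to find the symbol:
  q0 --[1]--> q0
  q0 --[0]--> q1
  q1 --[1]--> q0
  q0 --[1]--> q0

"1011"


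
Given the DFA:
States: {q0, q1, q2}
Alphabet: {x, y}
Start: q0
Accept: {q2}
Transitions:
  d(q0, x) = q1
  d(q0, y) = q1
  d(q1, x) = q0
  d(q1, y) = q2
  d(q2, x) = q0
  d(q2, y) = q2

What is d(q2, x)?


Looking up transition d(q2, x)

q0


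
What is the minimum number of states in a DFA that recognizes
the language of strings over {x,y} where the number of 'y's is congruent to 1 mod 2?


States track (count of 'y') mod 2.
Need 2 states: one per remainder 0..1; accept = remainder 1.

2


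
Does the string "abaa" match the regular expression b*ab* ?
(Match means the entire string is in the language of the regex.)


|string| = 4; first = 'a'; last = 'a'

No, "abaa" does not match b*ab*


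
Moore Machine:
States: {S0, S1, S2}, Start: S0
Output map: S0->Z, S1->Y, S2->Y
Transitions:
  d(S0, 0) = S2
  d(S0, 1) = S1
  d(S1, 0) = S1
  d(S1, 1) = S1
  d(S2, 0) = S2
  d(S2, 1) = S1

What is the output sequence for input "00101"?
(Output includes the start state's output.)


Start: S0 (output Z)
  --0--> S2 (output Y)
  --0--> S2 (output Y)
  --1--> S1 (output Y)
  --0--> S1 (output Y)
  --1--> S1 (output Y)

"ZYYYYY"


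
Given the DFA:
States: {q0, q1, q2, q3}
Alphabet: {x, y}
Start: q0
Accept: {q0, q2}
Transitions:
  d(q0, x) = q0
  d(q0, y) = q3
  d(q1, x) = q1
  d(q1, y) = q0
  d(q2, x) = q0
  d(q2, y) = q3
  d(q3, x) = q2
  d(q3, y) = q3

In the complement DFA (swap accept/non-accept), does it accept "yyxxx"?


Trace: q0 -> q3 -> q3 -> q2 -> q0 -> q0
Final: q0
Original accept: {q0, q2}
Complement: q0 is in original accept

No, complement rejects (original accepts)


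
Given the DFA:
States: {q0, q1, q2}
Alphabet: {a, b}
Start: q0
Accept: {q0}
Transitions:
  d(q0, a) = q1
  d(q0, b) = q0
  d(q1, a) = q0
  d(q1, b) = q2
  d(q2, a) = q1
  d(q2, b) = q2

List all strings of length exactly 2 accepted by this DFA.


All strings of length 2: 4 total
Accepted: 2

"aa", "bb"


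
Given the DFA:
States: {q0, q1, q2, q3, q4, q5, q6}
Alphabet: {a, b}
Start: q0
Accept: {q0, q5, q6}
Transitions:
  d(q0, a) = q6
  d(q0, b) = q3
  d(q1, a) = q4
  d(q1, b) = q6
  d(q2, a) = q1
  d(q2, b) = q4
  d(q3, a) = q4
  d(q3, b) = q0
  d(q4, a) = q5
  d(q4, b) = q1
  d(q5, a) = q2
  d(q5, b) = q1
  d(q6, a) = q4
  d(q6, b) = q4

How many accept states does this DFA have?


Accept states listed: {q0, q5, q6}
Counting: q0(1) q5(2) q6(3)

3


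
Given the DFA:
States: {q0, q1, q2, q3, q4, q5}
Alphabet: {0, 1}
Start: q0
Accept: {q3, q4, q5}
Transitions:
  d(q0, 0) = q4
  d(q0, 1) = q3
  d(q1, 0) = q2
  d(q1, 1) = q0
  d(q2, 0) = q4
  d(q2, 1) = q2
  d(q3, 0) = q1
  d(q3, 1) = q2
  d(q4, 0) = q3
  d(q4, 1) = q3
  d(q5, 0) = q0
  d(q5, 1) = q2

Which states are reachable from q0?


BFS from q0:
  layer 0: {q0}
  layer 1: {q3, q4}
  layer 2: {q1, q2}

{q0, q1, q2, q3, q4}


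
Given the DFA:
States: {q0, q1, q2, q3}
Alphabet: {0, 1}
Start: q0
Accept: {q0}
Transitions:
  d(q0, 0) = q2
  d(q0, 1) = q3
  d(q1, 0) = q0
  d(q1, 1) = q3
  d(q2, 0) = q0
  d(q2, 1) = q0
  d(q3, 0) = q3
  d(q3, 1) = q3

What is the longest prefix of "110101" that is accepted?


Run the DFA, marking each prefix where the state is accepting:
  "" -> q0 [accept]
  "1" -> q3 [reject]
  "11" -> q3 [reject]
  "110" -> q3 [reject]
  "1101" -> q3 [reject]
  "11010" -> q3 [reject]
  "110101" -> q3 [reject]

""
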